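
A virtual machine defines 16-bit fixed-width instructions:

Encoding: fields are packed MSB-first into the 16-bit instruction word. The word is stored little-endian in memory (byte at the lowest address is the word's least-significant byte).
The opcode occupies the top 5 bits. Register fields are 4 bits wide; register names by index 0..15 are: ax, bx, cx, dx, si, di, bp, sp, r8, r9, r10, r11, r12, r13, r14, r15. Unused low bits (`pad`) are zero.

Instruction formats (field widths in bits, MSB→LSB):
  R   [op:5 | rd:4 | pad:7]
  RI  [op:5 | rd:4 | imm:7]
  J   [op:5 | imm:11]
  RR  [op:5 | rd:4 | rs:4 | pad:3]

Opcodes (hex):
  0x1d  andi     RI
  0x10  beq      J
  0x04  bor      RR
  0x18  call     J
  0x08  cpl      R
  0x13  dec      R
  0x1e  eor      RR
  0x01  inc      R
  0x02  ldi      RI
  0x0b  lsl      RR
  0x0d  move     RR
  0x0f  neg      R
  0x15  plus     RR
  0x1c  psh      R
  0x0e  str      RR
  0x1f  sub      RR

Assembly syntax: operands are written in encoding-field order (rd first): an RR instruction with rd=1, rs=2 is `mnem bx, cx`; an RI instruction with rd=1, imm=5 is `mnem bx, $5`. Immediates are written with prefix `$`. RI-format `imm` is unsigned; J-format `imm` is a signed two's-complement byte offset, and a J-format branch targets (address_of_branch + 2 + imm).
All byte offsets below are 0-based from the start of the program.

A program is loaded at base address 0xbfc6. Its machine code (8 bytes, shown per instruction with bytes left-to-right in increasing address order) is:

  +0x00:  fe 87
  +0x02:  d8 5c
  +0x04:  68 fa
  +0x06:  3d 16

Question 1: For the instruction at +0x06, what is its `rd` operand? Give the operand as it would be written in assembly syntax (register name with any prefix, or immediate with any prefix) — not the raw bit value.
r12

off 0x06: read 3d 16 as little → 0x163d
  op=0x163d>>11=0x2 ⇒ ldi (RI)
  rd: (w>>7)&0xf=0xc → r12
  imm: (w>>0)&0x7f=0x3d → $61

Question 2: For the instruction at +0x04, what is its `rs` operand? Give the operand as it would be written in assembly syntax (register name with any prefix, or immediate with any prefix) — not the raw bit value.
off 0x04: read 68 fa as little → 0xfa68
  op=0xfa68>>11=0x1f ⇒ sub (RR)
  rd@[10:7]=0x4 ⇒ si
  rs@[6:3]=0xd ⇒ r13

r13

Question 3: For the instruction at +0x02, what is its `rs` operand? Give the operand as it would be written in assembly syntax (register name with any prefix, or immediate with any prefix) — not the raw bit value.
@+02  little-endian(d8 5c) = 0x5cd8
  op=0x5cd8>>11=0xb ⇒ lsl (RR)
  rd@[10:7]=0x9 ⇒ r9
  rs@[6:3]=0xb ⇒ r11

r11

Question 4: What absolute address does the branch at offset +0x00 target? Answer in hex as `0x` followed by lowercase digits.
[00] fe 87 → 0x87fe
  top 5b → 0x10 → beq [J]
  imm@[10:0]=0x7fe (s11→-2) ⇒ $-2
  target = base 0xbfc6 + off 0x00 + 2 + imm -2 = 0xbfc6

0xbfc6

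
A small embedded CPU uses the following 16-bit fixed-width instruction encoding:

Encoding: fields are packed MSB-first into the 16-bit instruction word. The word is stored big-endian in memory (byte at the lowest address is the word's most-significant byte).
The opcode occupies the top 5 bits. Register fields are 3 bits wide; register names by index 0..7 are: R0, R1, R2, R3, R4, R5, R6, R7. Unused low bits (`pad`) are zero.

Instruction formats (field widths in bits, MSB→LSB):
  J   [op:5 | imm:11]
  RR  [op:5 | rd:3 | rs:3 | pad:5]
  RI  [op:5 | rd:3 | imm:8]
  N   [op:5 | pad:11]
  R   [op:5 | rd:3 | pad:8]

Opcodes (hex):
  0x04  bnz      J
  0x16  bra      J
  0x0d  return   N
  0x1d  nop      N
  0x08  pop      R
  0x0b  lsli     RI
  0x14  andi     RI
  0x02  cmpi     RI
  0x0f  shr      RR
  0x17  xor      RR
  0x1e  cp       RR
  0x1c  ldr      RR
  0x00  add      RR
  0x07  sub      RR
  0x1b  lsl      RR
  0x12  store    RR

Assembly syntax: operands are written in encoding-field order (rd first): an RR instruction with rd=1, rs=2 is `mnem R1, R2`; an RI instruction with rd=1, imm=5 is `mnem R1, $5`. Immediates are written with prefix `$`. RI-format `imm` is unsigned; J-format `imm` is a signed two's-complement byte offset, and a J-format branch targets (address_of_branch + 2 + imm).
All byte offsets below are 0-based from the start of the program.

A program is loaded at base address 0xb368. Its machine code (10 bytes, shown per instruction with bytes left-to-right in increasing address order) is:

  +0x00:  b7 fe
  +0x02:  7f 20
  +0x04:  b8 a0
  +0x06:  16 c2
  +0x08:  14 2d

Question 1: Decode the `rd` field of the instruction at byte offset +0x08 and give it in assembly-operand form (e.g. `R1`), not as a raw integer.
R4

[08] 14 2d → 0x142d
  opcode bits[15:11]=0x2: cmpi/RI
  [10:8] rd=4 = R4
  [7:0] imm=45 = $45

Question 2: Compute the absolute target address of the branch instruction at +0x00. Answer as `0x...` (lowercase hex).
0xb368

off 0x00: read b7 fe as big → 0xb7fe
  top 5b → 0x16 → bra [J]
  [10:0] imm=2046 (s11→-2) = $-2
  target = base 0xb368 + off 0x00 + 2 + imm -2 = 0xb368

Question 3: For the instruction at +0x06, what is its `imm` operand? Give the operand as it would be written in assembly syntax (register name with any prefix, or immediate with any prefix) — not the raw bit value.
[06] 16 c2 → 0x16c2
  opcode bits[15:11]=0x2: cmpi/RI
  rd: (w>>8)&0x7=0x6 → R6
  imm: (w>>0)&0xff=0xc2 → $194

$194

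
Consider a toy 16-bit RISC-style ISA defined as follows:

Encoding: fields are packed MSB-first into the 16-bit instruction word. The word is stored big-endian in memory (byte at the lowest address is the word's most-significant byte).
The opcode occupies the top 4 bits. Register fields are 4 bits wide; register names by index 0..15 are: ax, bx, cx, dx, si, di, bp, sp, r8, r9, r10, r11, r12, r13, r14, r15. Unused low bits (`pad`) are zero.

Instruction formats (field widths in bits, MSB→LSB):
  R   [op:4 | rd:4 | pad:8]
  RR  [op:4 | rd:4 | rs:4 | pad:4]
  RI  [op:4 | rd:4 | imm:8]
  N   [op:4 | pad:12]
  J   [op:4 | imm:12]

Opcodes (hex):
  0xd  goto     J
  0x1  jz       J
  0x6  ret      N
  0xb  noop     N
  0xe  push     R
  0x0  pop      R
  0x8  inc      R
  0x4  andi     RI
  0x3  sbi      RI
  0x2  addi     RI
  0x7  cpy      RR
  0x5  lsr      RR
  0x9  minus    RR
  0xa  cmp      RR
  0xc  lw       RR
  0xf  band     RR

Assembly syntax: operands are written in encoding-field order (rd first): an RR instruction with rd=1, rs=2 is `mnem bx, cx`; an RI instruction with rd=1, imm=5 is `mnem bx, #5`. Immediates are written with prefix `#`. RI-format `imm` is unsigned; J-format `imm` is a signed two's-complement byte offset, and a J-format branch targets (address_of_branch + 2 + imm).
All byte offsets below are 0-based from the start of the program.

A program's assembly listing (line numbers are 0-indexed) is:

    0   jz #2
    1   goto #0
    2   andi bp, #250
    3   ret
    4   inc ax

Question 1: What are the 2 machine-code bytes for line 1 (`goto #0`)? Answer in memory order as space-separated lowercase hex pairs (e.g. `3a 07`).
d0 00

1. goto fields op=0xd:4|imm=0:12 → word d000h → d0 00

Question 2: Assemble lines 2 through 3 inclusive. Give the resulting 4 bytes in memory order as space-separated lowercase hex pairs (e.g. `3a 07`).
2. andi fields op=0x4:4|rd=6:4|imm=250:8 → word 46fah → 46 fa
3. ret fields op=0x6:4|pad=0:12 → word 6000h → 60 00

46 fa 60 00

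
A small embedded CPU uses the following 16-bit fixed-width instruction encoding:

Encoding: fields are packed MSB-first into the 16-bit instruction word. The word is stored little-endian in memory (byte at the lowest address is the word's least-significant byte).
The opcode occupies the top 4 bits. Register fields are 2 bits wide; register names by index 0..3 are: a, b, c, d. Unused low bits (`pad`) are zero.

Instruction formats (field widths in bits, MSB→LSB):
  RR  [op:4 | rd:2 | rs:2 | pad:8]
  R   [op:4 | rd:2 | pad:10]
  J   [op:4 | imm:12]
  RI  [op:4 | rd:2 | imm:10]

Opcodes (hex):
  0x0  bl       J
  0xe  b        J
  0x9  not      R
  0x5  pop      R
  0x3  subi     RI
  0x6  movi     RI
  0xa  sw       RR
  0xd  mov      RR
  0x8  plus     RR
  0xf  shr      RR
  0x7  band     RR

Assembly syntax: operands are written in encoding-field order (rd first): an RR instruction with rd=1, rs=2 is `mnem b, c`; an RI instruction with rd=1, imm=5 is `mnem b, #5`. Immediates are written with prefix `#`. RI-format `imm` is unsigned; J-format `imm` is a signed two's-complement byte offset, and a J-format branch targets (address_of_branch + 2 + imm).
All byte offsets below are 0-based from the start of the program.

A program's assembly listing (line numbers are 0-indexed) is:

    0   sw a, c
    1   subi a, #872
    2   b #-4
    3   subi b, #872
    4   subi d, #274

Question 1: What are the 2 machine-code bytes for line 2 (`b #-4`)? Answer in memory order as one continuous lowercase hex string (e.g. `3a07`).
2. b fields op=0xe:4|imm=-4:12 → word effch → fc ef

fcef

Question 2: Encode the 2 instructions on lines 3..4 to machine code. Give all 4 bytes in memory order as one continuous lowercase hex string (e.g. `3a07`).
6837123d

line 3 (subi): pack op=0x3:4|rd=1:2|imm=872:10 = 0x3768; little→ 68 37
line 4 (subi): pack op=0x3:4|rd=3:2|imm=274:10 = 0x3d12; little→ 12 3d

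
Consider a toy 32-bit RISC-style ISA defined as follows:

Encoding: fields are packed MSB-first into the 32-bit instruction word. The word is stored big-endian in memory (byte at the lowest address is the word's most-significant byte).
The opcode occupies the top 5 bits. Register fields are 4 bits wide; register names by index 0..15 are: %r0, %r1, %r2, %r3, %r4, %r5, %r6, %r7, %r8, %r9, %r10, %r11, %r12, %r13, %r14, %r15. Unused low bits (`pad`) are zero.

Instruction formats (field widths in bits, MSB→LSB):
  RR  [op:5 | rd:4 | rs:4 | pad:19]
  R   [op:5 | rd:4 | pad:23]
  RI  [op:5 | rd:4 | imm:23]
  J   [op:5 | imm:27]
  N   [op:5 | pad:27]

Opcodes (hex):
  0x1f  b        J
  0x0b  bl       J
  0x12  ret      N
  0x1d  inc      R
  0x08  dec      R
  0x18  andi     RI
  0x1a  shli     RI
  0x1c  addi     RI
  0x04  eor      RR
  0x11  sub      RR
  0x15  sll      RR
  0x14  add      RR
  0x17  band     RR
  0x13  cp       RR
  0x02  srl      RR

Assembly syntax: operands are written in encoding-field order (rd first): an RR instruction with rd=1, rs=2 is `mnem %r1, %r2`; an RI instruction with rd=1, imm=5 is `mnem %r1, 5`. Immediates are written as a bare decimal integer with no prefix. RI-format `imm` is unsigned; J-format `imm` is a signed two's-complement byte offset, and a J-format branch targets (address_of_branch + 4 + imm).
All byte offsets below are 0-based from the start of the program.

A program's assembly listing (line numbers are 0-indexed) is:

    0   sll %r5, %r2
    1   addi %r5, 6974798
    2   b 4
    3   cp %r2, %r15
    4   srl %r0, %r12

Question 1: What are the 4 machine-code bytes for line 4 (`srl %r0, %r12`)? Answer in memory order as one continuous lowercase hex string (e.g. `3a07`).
line 4 (srl): pack op=0x2:5|rd=0:4|rs=12:4|pad=0:19 = 0x10600000; big→ 10 60 00 00

10600000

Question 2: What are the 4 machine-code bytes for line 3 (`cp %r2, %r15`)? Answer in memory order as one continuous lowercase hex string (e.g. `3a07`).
3. cp fields op=0x13:5|rd=2:4|rs=15:4|pad=0:19 → word 99780000h → 99 78 00 00

99780000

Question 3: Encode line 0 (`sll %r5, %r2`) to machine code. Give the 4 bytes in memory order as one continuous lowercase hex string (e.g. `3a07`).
0. sll fields op=0x15:5|rd=5:4|rs=2:4|pad=0:19 → word aa900000h → aa 90 00 00

aa900000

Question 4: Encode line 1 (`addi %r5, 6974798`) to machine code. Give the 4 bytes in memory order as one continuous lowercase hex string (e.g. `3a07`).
L1: addi op=0x1c:5|rd=5:4|imm=6974798:23 ⇒ 0xe2ea6d4e ⇒ big e2 ea 6d 4e

e2ea6d4e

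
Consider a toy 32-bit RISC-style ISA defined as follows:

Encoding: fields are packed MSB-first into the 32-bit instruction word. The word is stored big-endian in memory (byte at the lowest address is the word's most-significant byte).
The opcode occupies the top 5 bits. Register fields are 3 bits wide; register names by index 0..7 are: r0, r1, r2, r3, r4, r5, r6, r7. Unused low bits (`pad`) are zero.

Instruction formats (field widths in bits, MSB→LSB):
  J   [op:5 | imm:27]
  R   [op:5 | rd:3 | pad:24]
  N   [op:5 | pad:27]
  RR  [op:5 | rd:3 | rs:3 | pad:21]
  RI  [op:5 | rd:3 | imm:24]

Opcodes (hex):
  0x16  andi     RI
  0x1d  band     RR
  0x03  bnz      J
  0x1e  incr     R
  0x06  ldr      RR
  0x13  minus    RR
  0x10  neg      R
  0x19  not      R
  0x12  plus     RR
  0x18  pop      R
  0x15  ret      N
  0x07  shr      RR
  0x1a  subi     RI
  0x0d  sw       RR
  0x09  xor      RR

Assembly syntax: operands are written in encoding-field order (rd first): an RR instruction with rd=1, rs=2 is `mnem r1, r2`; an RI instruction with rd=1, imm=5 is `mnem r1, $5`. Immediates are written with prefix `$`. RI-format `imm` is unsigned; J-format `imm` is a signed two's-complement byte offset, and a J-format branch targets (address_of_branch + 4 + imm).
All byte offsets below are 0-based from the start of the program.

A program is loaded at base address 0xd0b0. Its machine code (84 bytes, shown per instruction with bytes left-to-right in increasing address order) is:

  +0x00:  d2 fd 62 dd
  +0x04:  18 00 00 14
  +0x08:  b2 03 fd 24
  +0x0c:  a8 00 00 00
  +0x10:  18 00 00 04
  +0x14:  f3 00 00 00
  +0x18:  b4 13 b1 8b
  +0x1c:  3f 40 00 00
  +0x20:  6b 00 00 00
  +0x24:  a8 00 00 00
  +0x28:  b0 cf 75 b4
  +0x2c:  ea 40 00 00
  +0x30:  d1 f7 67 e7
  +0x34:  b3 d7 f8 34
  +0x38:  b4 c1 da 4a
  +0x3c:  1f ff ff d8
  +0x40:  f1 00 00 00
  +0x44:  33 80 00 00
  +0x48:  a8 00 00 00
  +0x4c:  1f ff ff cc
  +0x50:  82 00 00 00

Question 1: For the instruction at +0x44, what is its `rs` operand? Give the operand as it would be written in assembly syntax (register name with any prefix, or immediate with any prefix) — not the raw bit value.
r4

off 0x44: read 33 80 00 00 as big → 0x33800000
  top 5b → 0x6 → ldr [RR]
  rd: (w>>24)&0x7=0x3 → r3
  rs: (w>>21)&0x7=0x4 → r4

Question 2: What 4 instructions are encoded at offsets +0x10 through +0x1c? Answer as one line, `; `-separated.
[10] 18 00 00 04 → 0x18000004
  opcode bits[31:27]=0x3: bnz/J
  imm: (w>>0)&0x7ffffff=0x4 → $4
[14] f3 00 00 00 → 0xf3000000
  opcode bits[31:27]=0x1e: incr/R
  rd: (w>>24)&0x7=0x3 → r3
[18] b4 13 b1 8b → 0xb413b18b
  opcode bits[31:27]=0x16: andi/RI
  rd: (w>>24)&0x7=0x4 → r4
  imm: (w>>0)&0xffffff=0x13b18b → $1290635
[1c] 3f 40 00 00 → 0x3f400000
  opcode bits[31:27]=0x7: shr/RR
  rd: (w>>24)&0x7=0x7 → r7
  rs: (w>>21)&0x7=0x2 → r2

bnz $4; incr r3; andi r4, $1290635; shr r7, r2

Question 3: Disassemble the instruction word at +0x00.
[00] d2 fd 62 dd → 0xd2fd62dd
  top 5b → 0x1a → subi [RI]
  rd@[26:24]=0x2 ⇒ r2
  imm@[23:0]=0xfd62dd ⇒ $16605917

subi r2, $16605917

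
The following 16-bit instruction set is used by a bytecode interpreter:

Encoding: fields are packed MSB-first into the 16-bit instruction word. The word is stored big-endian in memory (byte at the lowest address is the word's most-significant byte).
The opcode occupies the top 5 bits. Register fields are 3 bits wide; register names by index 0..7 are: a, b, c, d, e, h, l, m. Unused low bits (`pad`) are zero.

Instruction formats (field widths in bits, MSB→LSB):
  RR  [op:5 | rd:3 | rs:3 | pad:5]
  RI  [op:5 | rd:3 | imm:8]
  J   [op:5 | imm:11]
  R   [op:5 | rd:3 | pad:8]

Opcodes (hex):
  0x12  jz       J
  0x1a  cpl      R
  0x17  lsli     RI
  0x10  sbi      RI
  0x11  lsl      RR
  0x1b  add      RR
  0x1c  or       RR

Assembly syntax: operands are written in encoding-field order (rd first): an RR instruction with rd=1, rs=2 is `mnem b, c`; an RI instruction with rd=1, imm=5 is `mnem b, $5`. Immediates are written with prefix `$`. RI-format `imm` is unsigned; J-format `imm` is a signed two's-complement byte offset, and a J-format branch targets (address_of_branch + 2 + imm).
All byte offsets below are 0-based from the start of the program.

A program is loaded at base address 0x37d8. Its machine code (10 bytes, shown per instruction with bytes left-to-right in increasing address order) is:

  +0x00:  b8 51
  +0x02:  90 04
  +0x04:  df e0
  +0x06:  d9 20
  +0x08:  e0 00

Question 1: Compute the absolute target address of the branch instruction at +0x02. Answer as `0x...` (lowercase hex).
@+02  big-endian(90 04) = 0x9004
  top 5b → 0x12 → jz [J]
  imm@[10:0]=0x4 ⇒ $4
  target = base 0x37d8 + off 0x02 + 2 + imm 4 = 0x37e0

0x37e0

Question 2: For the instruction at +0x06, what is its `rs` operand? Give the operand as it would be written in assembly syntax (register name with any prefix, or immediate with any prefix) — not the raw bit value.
@+06  big-endian(d9 20) = 0xd920
  top 5b → 0x1b → add [RR]
  [10:8] rd=1 = b
  [7:5] rs=1 = b

b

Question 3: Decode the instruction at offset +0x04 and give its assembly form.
@+04  big-endian(df e0) = 0xdfe0
  opcode bits[15:11]=0x1b: add/RR
  rd: (w>>8)&0x7=0x7 → m
  rs: (w>>5)&0x7=0x7 → m

add m, m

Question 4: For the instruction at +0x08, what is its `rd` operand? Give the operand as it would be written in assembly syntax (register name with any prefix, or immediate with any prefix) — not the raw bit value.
a

off 0x08: read e0 00 as big → 0xe000
  opcode bits[15:11]=0x1c: or/RR
  [10:8] rd=0 = a
  [7:5] rs=0 = a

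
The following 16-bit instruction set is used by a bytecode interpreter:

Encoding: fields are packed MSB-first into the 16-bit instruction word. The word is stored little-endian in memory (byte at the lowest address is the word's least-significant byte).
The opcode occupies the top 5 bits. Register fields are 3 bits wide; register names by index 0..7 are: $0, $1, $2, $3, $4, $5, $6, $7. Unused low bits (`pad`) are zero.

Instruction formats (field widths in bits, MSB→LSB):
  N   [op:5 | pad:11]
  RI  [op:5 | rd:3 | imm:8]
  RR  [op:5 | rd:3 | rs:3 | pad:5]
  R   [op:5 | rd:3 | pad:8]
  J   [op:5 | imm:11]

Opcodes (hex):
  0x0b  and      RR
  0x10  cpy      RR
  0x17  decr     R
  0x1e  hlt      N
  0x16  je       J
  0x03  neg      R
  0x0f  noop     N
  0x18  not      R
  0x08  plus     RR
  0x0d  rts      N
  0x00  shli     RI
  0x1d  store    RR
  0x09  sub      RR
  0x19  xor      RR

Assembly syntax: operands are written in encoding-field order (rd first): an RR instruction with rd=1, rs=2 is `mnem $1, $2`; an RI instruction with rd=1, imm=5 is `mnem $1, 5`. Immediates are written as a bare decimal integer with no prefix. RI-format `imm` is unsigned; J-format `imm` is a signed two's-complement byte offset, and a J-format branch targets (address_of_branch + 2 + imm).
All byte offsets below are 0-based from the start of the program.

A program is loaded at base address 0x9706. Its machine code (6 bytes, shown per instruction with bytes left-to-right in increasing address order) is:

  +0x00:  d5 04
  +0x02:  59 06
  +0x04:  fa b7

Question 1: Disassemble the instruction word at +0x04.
off 0x04: read fa b7 as little → 0xb7fa
  top 5b → 0x16 → je [J]
  imm@[10:0]=0x7fa (s11→-6) ⇒ -6

je -6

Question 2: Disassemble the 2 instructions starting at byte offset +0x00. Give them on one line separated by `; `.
shli $4, 213; shli $6, 89

off 0x00: read d5 04 as little → 0x04d5
  opcode bits[15:11]=0x0: shli/RI
  [10:8] rd=4 = $4
  [7:0] imm=213 = 213
off 0x02: read 59 06 as little → 0x0659
  opcode bits[15:11]=0x0: shli/RI
  [10:8] rd=6 = $6
  [7:0] imm=89 = 89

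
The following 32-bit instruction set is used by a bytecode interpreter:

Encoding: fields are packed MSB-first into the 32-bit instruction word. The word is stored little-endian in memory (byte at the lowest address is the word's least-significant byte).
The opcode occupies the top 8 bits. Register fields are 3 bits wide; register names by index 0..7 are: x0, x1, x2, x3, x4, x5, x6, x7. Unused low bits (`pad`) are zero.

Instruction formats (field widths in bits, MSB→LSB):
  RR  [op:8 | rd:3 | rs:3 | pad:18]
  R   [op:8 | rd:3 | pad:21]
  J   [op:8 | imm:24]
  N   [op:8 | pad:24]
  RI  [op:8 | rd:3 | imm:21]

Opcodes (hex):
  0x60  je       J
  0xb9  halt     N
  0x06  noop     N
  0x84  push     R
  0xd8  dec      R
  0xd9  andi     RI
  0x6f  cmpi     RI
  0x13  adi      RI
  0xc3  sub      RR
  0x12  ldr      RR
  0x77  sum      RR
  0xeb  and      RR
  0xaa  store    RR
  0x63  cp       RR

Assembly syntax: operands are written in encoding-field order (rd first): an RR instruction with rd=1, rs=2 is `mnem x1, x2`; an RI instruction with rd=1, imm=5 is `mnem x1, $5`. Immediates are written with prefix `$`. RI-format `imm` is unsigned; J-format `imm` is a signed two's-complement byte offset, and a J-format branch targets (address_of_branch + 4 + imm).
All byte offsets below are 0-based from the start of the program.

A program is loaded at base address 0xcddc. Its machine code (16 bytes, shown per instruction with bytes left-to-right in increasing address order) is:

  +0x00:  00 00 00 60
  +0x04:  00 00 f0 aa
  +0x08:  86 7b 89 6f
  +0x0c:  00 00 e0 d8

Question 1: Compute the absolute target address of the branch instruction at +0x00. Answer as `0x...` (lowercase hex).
0xcde0

+0x00: 00 00 00 60 ⇒ word 0x60000000 (little)
  op=0x60000000>>24=0x60 ⇒ je (J)
  [23:0] imm=0 = $0
  target = base 0xcddc + off 0x00 + 4 + imm 0 = 0xcde0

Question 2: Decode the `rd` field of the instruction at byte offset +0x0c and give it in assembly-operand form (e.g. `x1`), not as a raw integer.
@+0c  little-endian(00 00 e0 d8) = 0xd8e00000
  top 8b → 0xd8 → dec [R]
  rd: (w>>21)&0x7=0x7 → x7

x7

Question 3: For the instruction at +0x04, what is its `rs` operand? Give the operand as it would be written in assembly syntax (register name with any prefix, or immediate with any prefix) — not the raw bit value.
off 0x04: read 00 00 f0 aa as little → 0xaaf00000
  top 8b → 0xaa → store [RR]
  rd: (w>>21)&0x7=0x7 → x7
  rs: (w>>18)&0x7=0x4 → x4

x4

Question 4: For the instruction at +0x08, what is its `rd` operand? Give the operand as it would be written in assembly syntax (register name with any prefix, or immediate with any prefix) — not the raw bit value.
x4

[08] 86 7b 89 6f → 0x6f897b86
  op=0x6f897b86>>24=0x6f ⇒ cmpi (RI)
  rd: (w>>21)&0x7=0x4 → x4
  imm: (w>>0)&0x1fffff=0x97b86 → $621446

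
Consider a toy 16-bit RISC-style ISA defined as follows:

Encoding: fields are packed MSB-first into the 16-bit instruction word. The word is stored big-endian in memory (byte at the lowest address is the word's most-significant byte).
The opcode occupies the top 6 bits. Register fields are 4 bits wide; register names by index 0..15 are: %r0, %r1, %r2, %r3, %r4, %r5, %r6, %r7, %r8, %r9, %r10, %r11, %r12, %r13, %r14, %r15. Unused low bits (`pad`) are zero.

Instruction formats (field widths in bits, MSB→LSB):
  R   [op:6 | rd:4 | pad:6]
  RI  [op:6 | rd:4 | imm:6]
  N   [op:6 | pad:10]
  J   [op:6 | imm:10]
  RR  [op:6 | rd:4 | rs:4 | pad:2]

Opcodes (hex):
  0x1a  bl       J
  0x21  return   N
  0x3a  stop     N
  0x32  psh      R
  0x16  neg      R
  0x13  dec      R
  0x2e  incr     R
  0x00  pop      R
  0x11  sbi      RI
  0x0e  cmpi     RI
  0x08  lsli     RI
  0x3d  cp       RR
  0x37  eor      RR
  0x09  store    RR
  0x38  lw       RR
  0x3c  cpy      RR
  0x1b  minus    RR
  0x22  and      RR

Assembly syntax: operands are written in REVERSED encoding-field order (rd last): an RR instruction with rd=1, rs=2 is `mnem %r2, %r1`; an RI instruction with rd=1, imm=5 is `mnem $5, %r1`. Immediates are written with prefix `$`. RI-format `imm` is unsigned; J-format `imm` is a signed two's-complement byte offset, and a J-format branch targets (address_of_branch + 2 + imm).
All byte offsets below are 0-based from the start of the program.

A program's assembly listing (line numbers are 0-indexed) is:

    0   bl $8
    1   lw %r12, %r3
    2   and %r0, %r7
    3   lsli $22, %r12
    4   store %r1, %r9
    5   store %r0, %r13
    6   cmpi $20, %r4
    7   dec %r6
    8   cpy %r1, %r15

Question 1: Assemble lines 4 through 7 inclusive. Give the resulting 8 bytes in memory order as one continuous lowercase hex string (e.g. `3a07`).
4. store fields op=0x9:6|rd=9:4|rs=1:4|pad=0:2 → word 2644h → 26 44
5. store fields op=0x9:6|rd=13:4|rs=0:4|pad=0:2 → word 2740h → 27 40
6. cmpi fields op=0xe:6|rd=4:4|imm=20:6 → word 3914h → 39 14
7. dec fields op=0x13:6|rd=6:4|pad=0:6 → word 4d80h → 4d 80

2644274039144d80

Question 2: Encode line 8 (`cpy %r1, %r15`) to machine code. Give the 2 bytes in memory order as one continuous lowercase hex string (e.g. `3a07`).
f3c4

8. cpy fields op=0x3c:6|rd=15:4|rs=1:4|pad=0:2 → word f3c4h → f3 c4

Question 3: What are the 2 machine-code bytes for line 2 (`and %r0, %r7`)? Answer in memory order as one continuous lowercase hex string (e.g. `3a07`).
89c0

L2: and op=0x22:6|rd=7:4|rs=0:4|pad=0:2 ⇒ 0x89c0 ⇒ big 89 c0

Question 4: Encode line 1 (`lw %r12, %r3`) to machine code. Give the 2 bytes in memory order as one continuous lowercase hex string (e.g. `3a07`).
L1: lw op=0x38:6|rd=3:4|rs=12:4|pad=0:2 ⇒ 0xe0f0 ⇒ big e0 f0

e0f0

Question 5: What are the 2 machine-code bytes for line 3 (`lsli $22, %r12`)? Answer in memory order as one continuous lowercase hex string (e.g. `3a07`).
L3: lsli op=0x8:6|rd=12:4|imm=22:6 ⇒ 0x2316 ⇒ big 23 16

2316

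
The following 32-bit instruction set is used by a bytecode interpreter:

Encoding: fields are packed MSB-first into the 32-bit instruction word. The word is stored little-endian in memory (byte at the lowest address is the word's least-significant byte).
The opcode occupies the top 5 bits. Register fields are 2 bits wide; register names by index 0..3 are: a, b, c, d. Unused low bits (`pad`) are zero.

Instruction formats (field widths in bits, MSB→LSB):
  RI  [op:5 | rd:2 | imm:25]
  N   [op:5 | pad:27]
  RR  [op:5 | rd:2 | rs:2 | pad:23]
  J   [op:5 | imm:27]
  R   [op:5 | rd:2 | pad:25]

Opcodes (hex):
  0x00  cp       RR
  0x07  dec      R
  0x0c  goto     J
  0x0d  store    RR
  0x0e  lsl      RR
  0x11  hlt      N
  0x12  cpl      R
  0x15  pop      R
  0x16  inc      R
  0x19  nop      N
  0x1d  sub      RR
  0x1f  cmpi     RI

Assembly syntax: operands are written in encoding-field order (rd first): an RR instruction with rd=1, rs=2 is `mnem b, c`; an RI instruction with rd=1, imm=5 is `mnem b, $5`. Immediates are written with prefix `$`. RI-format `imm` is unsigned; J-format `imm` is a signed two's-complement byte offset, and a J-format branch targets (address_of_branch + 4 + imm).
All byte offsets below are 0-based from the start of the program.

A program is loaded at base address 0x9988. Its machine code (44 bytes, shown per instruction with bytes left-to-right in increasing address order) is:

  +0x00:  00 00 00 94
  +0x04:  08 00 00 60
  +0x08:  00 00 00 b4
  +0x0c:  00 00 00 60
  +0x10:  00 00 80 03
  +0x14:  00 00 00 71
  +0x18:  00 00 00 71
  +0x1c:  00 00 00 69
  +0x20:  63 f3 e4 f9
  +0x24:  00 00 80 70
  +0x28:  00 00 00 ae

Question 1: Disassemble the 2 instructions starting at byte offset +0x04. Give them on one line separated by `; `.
goto $8; inc c

off 0x04: read 08 00 00 60 as little → 0x60000008
  op=0x60000008>>27=0xc ⇒ goto (J)
  imm: (w>>0)&0x7ffffff=0x8 → $8
off 0x08: read 00 00 00 b4 as little → 0xb4000000
  op=0xb4000000>>27=0x16 ⇒ inc (R)
  rd: (w>>25)&0x3=0x2 → c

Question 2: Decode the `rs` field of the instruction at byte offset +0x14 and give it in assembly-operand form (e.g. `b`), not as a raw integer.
@+14  little-endian(00 00 00 71) = 0x71000000
  opcode bits[31:27]=0xe: lsl/RR
  rd: (w>>25)&0x3=0x0 → a
  rs: (w>>23)&0x3=0x2 → c

c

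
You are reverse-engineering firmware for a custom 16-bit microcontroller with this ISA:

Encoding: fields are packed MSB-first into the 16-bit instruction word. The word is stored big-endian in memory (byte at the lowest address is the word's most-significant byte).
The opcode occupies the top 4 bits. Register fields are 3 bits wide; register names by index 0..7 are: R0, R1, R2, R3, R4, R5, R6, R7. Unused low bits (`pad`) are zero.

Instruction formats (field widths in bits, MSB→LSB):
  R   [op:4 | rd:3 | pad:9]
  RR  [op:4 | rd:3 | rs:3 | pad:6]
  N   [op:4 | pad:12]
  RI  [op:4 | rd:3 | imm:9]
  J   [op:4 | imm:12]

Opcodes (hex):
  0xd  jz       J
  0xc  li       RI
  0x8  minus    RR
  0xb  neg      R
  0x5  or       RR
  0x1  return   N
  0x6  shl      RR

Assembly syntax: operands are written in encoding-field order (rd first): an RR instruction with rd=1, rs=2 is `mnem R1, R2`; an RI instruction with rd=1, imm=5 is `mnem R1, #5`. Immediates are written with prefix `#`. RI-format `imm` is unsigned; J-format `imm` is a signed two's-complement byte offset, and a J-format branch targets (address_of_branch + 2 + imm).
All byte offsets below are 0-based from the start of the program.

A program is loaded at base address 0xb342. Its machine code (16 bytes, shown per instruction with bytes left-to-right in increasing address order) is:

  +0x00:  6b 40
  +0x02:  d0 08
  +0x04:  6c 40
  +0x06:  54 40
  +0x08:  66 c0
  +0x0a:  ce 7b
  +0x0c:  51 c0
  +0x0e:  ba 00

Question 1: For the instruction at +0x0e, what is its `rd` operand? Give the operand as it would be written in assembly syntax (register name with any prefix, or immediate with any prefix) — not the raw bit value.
R5

+0x0e: ba 00 ⇒ word 0xba00 (big)
  opcode bits[15:12]=0xb: neg/R
  [11:9] rd=5 = R5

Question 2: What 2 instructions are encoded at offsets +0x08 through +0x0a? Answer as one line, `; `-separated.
shl R3, R3; li R7, #123

off 0x08: read 66 c0 as big → 0x66c0
  opcode bits[15:12]=0x6: shl/RR
  rd@[11:9]=0x3 ⇒ R3
  rs@[8:6]=0x3 ⇒ R3
off 0x0a: read ce 7b as big → 0xce7b
  opcode bits[15:12]=0xc: li/RI
  rd@[11:9]=0x7 ⇒ R7
  imm@[8:0]=0x7b ⇒ #123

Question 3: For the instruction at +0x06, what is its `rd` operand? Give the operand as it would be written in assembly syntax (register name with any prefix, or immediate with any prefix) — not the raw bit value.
off 0x06: read 54 40 as big → 0x5440
  opcode bits[15:12]=0x5: or/RR
  rd: (w>>9)&0x7=0x2 → R2
  rs: (w>>6)&0x7=0x1 → R1

R2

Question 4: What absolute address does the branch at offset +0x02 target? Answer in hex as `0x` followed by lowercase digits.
off 0x02: read d0 08 as big → 0xd008
  op=0xd008>>12=0xd ⇒ jz (J)
  imm: (w>>0)&0xfff=0x8 → #8
  target = base 0xb342 + off 0x02 + 2 + imm 8 = 0xb34e

0xb34e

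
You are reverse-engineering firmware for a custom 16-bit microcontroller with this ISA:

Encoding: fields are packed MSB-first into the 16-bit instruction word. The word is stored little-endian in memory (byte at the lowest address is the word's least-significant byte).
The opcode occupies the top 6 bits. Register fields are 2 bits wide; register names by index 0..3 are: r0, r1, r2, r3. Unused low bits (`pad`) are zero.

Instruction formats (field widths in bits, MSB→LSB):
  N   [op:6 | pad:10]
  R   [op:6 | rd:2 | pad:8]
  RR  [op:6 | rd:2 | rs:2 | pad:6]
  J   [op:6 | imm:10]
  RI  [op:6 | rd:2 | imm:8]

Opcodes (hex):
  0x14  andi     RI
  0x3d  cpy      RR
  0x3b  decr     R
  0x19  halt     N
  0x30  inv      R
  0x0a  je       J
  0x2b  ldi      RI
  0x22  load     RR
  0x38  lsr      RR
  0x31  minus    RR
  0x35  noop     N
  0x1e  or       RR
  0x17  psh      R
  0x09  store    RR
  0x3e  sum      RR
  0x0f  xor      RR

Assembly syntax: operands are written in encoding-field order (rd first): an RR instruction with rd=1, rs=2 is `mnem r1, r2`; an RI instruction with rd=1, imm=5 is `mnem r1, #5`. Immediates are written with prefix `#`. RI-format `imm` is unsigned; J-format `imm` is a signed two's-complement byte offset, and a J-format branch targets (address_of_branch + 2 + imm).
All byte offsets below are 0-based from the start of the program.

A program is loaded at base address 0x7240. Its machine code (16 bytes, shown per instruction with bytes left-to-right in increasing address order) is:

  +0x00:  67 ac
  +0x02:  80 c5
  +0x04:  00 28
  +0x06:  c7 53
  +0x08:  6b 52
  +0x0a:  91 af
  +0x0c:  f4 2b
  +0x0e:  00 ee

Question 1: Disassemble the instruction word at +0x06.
[06] c7 53 → 0x53c7
  top 6b → 0x14 → andi [RI]
  rd: (w>>8)&0x3=0x3 → r3
  imm: (w>>0)&0xff=0xc7 → #199

andi r3, #199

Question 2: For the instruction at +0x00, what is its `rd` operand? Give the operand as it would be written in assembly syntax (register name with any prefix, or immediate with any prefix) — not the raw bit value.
r0

@+00  little-endian(67 ac) = 0xac67
  op=0xac67>>10=0x2b ⇒ ldi (RI)
  rd: (w>>8)&0x3=0x0 → r0
  imm: (w>>0)&0xff=0x67 → #103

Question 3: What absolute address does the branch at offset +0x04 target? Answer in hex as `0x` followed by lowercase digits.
0x7246

+0x04: 00 28 ⇒ word 0x2800 (little)
  top 6b → 0xa → je [J]
  imm@[9:0]=0x0 ⇒ #0
  target = base 0x7240 + off 0x04 + 2 + imm 0 = 0x7246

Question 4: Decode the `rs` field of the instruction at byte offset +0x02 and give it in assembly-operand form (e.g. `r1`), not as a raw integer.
r2

@+02  little-endian(80 c5) = 0xc580
  top 6b → 0x31 → minus [RR]
  rd: (w>>8)&0x3=0x1 → r1
  rs: (w>>6)&0x3=0x2 → r2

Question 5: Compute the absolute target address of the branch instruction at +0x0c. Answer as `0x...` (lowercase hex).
0x7242

+0x0c: f4 2b ⇒ word 0x2bf4 (little)
  op=0x2bf4>>10=0xa ⇒ je (J)
  [9:0] imm=1012 (s10→-12) = #-12
  target = base 0x7240 + off 0x0c + 2 + imm -12 = 0x7242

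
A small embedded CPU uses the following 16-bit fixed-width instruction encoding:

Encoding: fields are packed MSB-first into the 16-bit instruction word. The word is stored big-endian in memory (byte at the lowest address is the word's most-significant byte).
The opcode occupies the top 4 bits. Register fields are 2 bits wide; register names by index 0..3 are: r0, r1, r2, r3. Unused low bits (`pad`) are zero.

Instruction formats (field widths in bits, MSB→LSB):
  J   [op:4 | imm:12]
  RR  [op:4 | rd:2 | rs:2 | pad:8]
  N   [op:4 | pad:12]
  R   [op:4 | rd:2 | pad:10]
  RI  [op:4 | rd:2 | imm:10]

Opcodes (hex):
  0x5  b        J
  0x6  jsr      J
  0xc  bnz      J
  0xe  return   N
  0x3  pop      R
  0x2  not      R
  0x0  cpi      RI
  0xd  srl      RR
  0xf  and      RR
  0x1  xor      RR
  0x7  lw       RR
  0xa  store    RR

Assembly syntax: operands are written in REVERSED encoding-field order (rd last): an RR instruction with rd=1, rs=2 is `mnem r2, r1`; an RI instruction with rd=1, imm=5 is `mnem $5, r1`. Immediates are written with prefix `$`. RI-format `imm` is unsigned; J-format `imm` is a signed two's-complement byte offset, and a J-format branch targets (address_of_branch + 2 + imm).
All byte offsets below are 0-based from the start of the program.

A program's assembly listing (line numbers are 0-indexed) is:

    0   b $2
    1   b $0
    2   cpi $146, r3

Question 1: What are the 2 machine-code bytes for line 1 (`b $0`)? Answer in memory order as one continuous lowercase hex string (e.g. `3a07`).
1. b fields op=0x5:4|imm=0:12 → word 5000h → 50 00

5000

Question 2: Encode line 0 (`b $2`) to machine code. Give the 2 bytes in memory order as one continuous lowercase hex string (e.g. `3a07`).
0. b fields op=0x5:4|imm=2:12 → word 5002h → 50 02

5002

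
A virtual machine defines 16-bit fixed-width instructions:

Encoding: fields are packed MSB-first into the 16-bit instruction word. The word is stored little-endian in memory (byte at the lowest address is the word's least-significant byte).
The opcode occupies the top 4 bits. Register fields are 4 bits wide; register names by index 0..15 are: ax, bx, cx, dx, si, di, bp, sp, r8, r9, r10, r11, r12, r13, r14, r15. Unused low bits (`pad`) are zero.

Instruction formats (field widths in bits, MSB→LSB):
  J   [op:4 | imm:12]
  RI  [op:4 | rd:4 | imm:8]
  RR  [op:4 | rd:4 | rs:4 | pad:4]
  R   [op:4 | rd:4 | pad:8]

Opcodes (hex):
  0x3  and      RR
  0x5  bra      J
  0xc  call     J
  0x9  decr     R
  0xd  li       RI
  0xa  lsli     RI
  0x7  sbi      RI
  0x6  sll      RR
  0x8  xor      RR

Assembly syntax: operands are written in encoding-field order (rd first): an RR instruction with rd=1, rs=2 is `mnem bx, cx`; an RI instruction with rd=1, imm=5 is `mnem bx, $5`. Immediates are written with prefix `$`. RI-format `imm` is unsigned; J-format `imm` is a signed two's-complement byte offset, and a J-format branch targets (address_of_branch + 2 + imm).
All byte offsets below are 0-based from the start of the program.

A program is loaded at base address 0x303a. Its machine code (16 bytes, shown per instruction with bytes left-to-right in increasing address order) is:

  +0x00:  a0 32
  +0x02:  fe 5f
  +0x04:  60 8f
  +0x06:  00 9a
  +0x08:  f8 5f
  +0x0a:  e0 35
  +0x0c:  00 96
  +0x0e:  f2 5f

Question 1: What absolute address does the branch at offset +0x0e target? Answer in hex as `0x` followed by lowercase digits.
0x303c

@+0e  little-endian(f2 5f) = 0x5ff2
  top 4b → 0x5 → bra [J]
  imm@[11:0]=0xff2 (s12→-14) ⇒ $-14
  target = base 0x303a + off 0x0e + 2 + imm -14 = 0x303c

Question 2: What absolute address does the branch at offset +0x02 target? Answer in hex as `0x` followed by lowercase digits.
@+02  little-endian(fe 5f) = 0x5ffe
  top 4b → 0x5 → bra [J]
  imm: (w>>0)&0xfff=0xffe (s12→-2) → $-2
  target = base 0x303a + off 0x02 + 2 + imm -2 = 0x303c

0x303c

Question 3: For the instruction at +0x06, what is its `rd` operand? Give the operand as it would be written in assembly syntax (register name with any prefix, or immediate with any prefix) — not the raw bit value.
r10

@+06  little-endian(00 9a) = 0x9a00
  op=0x9a00>>12=0x9 ⇒ decr (R)
  rd: (w>>8)&0xf=0xa → r10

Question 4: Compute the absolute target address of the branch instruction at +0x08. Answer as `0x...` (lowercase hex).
0x303c

[08] f8 5f → 0x5ff8
  op=0x5ff8>>12=0x5 ⇒ bra (J)
  imm: (w>>0)&0xfff=0xff8 (s12→-8) → $-8
  target = base 0x303a + off 0x08 + 2 + imm -8 = 0x303c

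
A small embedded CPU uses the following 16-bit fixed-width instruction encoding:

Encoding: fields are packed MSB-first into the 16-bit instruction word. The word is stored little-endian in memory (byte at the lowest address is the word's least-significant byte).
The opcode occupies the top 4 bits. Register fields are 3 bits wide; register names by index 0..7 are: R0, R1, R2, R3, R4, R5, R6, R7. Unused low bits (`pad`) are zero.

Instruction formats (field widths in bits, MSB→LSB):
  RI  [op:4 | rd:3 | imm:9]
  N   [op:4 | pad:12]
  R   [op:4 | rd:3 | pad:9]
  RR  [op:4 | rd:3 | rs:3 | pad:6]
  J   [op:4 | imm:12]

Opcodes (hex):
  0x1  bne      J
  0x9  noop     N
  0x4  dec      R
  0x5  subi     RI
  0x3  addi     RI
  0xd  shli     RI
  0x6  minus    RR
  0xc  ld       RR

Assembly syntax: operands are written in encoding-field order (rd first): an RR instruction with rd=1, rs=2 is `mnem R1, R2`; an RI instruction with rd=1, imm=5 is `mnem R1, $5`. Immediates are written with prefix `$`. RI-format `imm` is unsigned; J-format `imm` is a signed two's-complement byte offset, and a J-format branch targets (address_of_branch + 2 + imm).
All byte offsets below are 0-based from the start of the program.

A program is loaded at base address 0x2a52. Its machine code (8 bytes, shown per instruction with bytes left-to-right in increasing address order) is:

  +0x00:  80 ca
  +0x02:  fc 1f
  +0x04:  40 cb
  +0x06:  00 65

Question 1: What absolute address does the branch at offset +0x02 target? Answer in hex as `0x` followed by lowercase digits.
@+02  little-endian(fc 1f) = 0x1ffc
  top 4b → 0x1 → bne [J]
  imm@[11:0]=0xffc (s12→-4) ⇒ $-4
  target = base 0x2a52 + off 0x02 + 2 + imm -4 = 0x2a52

0x2a52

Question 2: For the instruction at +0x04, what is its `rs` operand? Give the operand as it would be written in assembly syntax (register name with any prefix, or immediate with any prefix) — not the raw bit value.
[04] 40 cb → 0xcb40
  top 4b → 0xc → ld [RR]
  rd: (w>>9)&0x7=0x5 → R5
  rs: (w>>6)&0x7=0x5 → R5

R5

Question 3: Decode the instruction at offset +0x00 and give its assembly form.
@+00  little-endian(80 ca) = 0xca80
  op=0xca80>>12=0xc ⇒ ld (RR)
  [11:9] rd=5 = R5
  [8:6] rs=2 = R2

ld R5, R2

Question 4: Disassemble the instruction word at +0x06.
minus R2, R4

[06] 00 65 → 0x6500
  opcode bits[15:12]=0x6: minus/RR
  rd: (w>>9)&0x7=0x2 → R2
  rs: (w>>6)&0x7=0x4 → R4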